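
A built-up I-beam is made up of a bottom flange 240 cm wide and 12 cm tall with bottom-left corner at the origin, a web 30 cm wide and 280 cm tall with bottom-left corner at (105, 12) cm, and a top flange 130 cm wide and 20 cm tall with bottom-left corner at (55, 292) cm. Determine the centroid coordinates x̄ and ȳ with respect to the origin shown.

bottom flange: A = 240 × 12 = 2880.00, centroid at (120.00, 6.00).
web: A = 30 × 280 = 8400.00, centroid at (120.00, 152.00).
top flange: A = 130 × 20 = 2600.00, centroid at (120.00, 302.00).
ΣA = 13880.00 cm²
ΣAx̄ = (2880.00)(120.00) + (8400.00)(120.00) + (2600.00)(120.00) = 1665600.00 cm³
ΣAȳ = (2880.00)(6.00) + (8400.00)(152.00) + (2600.00)(302.00) = 2079280.00 cm³
x̄ = 1665600.00 / 13880.00 = 120.00 cm
ȳ = 2079280.00 / 13880.00 = 149.80 cm

x̄ = 120.00 cm, ȳ = 149.80 cm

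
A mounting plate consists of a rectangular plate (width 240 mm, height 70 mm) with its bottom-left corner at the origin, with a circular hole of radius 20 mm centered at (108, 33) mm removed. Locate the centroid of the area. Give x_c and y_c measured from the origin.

plate: A = 240 × 70 = 16800.00, centroid at (120.00, 35.00).
hole: A = −π·20² = -1256.64, centroid at (108.00, 33.00).
ΣA = 15543.36 mm²
ΣAx_c = (16800.00)(120.00) + (-1256.64)(108.00) = 1880283.20 mm³
ΣAy_c = (16800.00)(35.00) + (-1256.64)(33.00) = 546530.98 mm³
x_c = 1880283.20 / 15543.36 = 120.97 mm
y_c = 546530.98 / 15543.36 = 35.16 mm

x_c = 120.97 mm, y_c = 35.16 mm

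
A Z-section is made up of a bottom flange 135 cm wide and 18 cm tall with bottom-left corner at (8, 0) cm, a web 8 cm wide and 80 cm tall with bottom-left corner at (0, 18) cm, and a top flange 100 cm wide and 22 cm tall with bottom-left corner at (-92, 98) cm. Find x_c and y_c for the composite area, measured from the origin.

bottom flange: A = 135 × 18 = 2430.00, centroid at (75.50, 9.00).
web: A = 8 × 80 = 640.00, centroid at (4.00, 58.00).
top flange: A = 100 × 22 = 2200.00, centroid at (-42.00, 109.00).
ΣA = 5270.00 cm², ΣAx_c = 93625.00 cm³, ΣAy_c = 298790.00 cm³.
x_c = 93625.00/5270.00 = 17.77 cm; y_c = 298790.00/5270.00 = 56.70 cm.

x_c = 17.77 cm, y_c = 56.70 cm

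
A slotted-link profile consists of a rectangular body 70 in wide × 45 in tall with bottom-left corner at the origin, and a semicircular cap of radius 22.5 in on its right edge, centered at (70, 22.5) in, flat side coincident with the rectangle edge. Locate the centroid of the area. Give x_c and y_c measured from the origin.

Part | A | x̄ᵢ | ȳᵢ | A·x̄ᵢ | A·ȳᵢ
rectangular body | 3150.00 | 35.00 | 22.50 | 110250.00 | 70875.00
semicircular end | 795.22 | 79.55 | 22.50 | 63258.84 | 17892.35
Σ | 3945.22 |  |  | 173508.84 | 88767.35
x_c = 173508.84 / 3945.22 = 43.98 in
y_c = 88767.35 / 3945.22 = 22.50 in

x_c = 43.98 in, y_c = 22.50 in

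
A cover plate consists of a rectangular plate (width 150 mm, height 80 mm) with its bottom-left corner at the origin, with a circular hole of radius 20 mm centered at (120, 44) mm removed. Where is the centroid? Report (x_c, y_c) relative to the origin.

plate: A = 150 × 80 = 12000.00, centroid at (75.00, 40.00).
hole: A = −π·20² = -1256.64, centroid at (120.00, 44.00).
ΣA = 10743.36 mm²
ΣAx_c = (12000.00)(75.00) + (-1256.64)(120.00) = 749203.55 mm³
ΣAy_c = (12000.00)(40.00) + (-1256.64)(44.00) = 424707.97 mm³
x_c = 749203.55 / 10743.36 = 69.74 mm
y_c = 424707.97 / 10743.36 = 39.53 mm

x_c = 69.74 mm, y_c = 39.53 mm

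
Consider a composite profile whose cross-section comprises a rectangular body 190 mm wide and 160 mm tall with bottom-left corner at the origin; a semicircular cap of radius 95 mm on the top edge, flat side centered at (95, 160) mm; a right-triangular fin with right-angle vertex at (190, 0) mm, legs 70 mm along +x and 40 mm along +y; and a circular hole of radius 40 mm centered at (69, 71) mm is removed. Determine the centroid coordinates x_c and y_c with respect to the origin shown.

Part | A | x̄ᵢ | ȳᵢ | A·x̄ᵢ | A·ȳᵢ
rectangular body | 30400.00 | 95.00 | 80.00 | 2888000.00 | 2432000.00
semicircular top | 14176.44 | 95.00 | 200.32 | 1346761.50 | 2839813.23
triangular fin | 1400.00 | 213.33 | 13.33 | 298666.67 | 18666.67
hole | -5026.55 | 69.00 | 71.00 | -346831.83 | -356884.93
Σ | 40949.89 |  |  | 4186596.34 | 4933594.97
x_c = 4186596.34 / 40949.89 = 102.24 mm
y_c = 4933594.97 / 40949.89 = 120.48 mm

x_c = 102.24 mm, y_c = 120.48 mm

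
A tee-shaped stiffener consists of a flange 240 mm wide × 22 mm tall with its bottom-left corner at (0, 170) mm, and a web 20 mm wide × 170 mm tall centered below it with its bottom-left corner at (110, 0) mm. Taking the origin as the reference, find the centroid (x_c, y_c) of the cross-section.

x_c = 120.00 mm, y_c = 143.40 mm

web: A = 20 × 170 = 3400.00, centroid at (120.00, 85.00).
flange: A = 240 × 22 = 5280.00, centroid at (120.00, 181.00).
ΣA = 8680.00 mm², ΣAx_c = 1041600.00 mm³, ΣAy_c = 1244680.00 mm³.
x_c = 1041600.00/8680.00 = 120.00 mm; y_c = 1244680.00/8680.00 = 143.40 mm.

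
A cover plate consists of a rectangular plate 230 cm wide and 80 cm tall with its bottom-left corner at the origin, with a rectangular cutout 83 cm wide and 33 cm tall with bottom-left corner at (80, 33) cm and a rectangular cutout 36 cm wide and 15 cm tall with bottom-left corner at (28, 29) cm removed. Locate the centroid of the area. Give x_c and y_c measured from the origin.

plate: A = 230 × 80 = 18400.00, centroid at (115.00, 40.00).
hole 1: A = −(83 × 33) = -2739.00, centroid at (121.50, 49.50).
hole 2: A = −(36 × 15) = -540.00, centroid at (46.00, 36.50).
ΣA = 15121.00 cm², ΣAx_c = 1758371.50 cm³, ΣAy_c = 580709.50 cm³.
x_c = 1758371.50/15121.00 = 116.29 cm; y_c = 580709.50/15121.00 = 38.40 cm.

x_c = 116.29 cm, y_c = 38.40 cm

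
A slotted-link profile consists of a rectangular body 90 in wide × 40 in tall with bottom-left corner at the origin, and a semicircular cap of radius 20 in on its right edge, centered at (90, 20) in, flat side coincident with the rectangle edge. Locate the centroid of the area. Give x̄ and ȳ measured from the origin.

x̄ = 52.95 in, ȳ = 20.00 in

rectangular body: A = 90 × 40 = 3600.00, centroid at (45.00, 20.00).
semicircular end: A = ½π·20² = 628.32, centroid at (98.49, 20.00).
ΣA = 4228.32 in², ΣAx̄ = 223882.00 in³, ΣAȳ = 84566.37 in³.
x̄ = 223882.00/4228.32 = 52.95 in; ȳ = 84566.37/4228.32 = 20.00 in.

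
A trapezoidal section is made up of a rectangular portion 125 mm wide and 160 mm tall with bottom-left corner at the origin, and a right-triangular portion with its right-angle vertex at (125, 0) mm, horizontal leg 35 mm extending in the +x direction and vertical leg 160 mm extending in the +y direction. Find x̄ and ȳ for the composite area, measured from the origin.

Part | A | x̄ᵢ | ȳᵢ | A·x̄ᵢ | A·ȳᵢ
rectangular portion | 20000.00 | 62.50 | 80.00 | 1250000.00 | 1600000.00
triangular portion | 2800.00 | 136.67 | 53.33 | 382666.67 | 149333.33
Σ | 22800.00 |  |  | 1632666.67 | 1749333.33
x̄ = 1632666.67 / 22800.00 = 71.61 mm
ȳ = 1749333.33 / 22800.00 = 76.73 mm

x̄ = 71.61 mm, ȳ = 76.73 mm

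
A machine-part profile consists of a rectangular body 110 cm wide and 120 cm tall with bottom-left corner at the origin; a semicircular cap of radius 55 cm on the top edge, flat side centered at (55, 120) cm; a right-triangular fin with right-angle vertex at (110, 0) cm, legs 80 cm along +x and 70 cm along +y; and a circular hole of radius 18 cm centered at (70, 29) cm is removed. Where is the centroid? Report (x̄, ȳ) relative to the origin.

rectangular body: A = 110 × 120 = 13200.00, centroid at (55.00, 60.00).
semicircular top: A = ½π·55² = 4751.66, centroid at (55.00, 143.34).
triangular fin: A = ½·80·70 = 2800.00, centroid at (136.67, 23.33).
hole: A = −π·18² = -1017.88, centroid at (70.00, 29.00).
ΣA = 19733.78 cm²
ΣAx̄ = (13200.00)(55.00) + (4751.66)(55.00) + (2800.00)(136.67) + (-1017.88)(70.00) = 1298756.58 cm³
ΣAȳ = (13200.00)(60.00) + (4751.66)(143.34) + (2800.00)(23.33) + (-1017.88)(29.00) = 1508930.66 cm³
x̄ = 1298756.58 / 19733.78 = 65.81 cm
ȳ = 1508930.66 / 19733.78 = 76.46 cm

x̄ = 65.81 cm, ȳ = 76.46 cm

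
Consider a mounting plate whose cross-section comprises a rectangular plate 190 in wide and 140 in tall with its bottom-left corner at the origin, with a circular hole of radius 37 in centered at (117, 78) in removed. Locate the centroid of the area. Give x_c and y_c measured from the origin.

Part | A | x̄ᵢ | ȳᵢ | A·x̄ᵢ | A·ȳᵢ
plate | 26600.00 | 95.00 | 70.00 | 2527000.00 | 1862000.00
hole | -4300.84 | 117.00 | 78.00 | -503198.32 | -335465.55
Σ | 22299.16 |  |  | 2023801.68 | 1526534.45
x_c = 2023801.68 / 22299.16 = 90.76 in
y_c = 1526534.45 / 22299.16 = 68.46 in

x_c = 90.76 in, y_c = 68.46 in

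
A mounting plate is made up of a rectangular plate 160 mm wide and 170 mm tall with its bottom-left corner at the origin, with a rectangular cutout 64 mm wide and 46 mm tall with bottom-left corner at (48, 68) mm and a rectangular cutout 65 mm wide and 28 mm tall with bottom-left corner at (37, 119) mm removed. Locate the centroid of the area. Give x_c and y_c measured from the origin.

Part | A | x̄ᵢ | ȳᵢ | A·x̄ᵢ | A·ȳᵢ
plate | 27200.00 | 80.00 | 85.00 | 2176000.00 | 2312000.00
hole 1 | -2944.00 | 80.00 | 91.00 | -235520.00 | -267904.00
hole 2 | -1820.00 | 69.50 | 133.00 | -126490.00 | -242060.00
Σ | 22436.00 |  |  | 1813990.00 | 1802036.00
x_c = 1813990.00 / 22436.00 = 80.85 mm
y_c = 1802036.00 / 22436.00 = 80.32 mm

x_c = 80.85 mm, y_c = 80.32 mm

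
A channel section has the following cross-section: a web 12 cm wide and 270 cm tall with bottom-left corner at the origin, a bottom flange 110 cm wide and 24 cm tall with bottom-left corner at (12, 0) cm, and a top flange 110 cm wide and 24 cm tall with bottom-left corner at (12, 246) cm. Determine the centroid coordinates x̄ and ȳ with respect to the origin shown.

x̄ = 43.80 cm, ȳ = 135.00 cm

Part | A | x̄ᵢ | ȳᵢ | A·x̄ᵢ | A·ȳᵢ
web | 3240.00 | 6.00 | 135.00 | 19440.00 | 437400.00
bottom flange | 2640.00 | 67.00 | 12.00 | 176880.00 | 31680.00
top flange | 2640.00 | 67.00 | 258.00 | 176880.00 | 681120.00
Σ | 8520.00 |  |  | 373200.00 | 1150200.00
x̄ = 373200.00 / 8520.00 = 43.80 cm
ȳ = 1150200.00 / 8520.00 = 135.00 cm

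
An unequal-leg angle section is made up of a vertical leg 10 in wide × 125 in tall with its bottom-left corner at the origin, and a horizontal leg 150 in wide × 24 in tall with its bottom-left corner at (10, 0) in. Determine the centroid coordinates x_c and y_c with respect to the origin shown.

Part | A | x̄ᵢ | ȳᵢ | A·x̄ᵢ | A·ȳᵢ
vertical leg | 1250.00 | 5.00 | 62.50 | 6250.00 | 78125.00
horizontal leg | 3600.00 | 85.00 | 12.00 | 306000.00 | 43200.00
Σ | 4850.00 |  |  | 312250.00 | 121325.00
x_c = 312250.00 / 4850.00 = 64.38 in
y_c = 121325.00 / 4850.00 = 25.02 in

x_c = 64.38 in, y_c = 25.02 in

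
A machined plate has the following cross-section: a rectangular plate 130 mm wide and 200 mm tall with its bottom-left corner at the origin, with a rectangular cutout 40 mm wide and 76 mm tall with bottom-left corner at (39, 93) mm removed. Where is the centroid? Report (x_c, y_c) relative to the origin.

x_c = 65.79 mm, y_c = 95.90 mm

plate: A = 130 × 200 = 26000.00, centroid at (65.00, 100.00).
hole: A = −(40 × 76) = -3040.00, centroid at (59.00, 131.00).
ΣA = 22960.00 mm², ΣAx_c = 1510640.00 mm³, ΣAy_c = 2201760.00 mm³.
x_c = 1510640.00/22960.00 = 65.79 mm; y_c = 2201760.00/22960.00 = 95.90 mm.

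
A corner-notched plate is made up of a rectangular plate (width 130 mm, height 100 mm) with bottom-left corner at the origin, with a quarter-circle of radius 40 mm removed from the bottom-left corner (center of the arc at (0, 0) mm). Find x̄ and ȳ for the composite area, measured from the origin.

plate: A = 130 × 100 = 13000.00, centroid at (65.00, 50.00).
removed quarter-circle: A = −¼π·40² = -1256.64, centroid at (16.98, 16.98).
ΣA = 11743.36 mm²
ΣAx̄ = (13000.00)(65.00) + (-1256.64)(16.98) = 823666.67 mm³
ΣAȳ = (13000.00)(50.00) + (-1256.64)(16.98) = 628666.67 mm³
x̄ = 823666.67 / 11743.36 = 70.14 mm
ȳ = 628666.67 / 11743.36 = 53.53 mm

x̄ = 70.14 mm, ȳ = 53.53 mm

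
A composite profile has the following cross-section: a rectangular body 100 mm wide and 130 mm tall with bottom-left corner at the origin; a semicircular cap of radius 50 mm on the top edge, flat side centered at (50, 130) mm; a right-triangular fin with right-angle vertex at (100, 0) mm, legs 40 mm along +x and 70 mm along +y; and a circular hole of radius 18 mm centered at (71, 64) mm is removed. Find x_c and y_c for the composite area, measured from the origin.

rectangular body: A = 100 × 130 = 13000.00, centroid at (50.00, 65.00).
semicircular top: A = ½π·50² = 3926.99, centroid at (50.00, 151.22).
triangular fin: A = ½·40·70 = 1400.00, centroid at (113.33, 23.33).
hole: A = −π·18² = -1017.88, centroid at (71.00, 64.00).
ΣA = 17309.11 mm²
ΣAx_c = (13000.00)(50.00) + (3926.99)(50.00) + (1400.00)(113.33) + (-1017.88)(71.00) = 932747.01 mm³
ΣAy_c = (13000.00)(65.00) + (3926.99)(151.22) + (1400.00)(23.33) + (-1017.88)(64.00) = 1406364.74 mm³
x_c = 932747.01 / 17309.11 = 53.89 mm
y_c = 1406364.74 / 17309.11 = 81.25 mm

x_c = 53.89 mm, y_c = 81.25 mm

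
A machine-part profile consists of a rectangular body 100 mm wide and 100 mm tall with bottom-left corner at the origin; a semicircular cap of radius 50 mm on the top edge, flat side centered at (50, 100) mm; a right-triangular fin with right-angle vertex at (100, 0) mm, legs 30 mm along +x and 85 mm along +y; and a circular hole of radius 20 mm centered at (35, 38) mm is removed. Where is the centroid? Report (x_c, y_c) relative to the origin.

x_c = 56.84 mm, y_c = 69.16 mm

rectangular body: A = 100 × 100 = 10000.00, centroid at (50.00, 50.00).
semicircular top: A = ½π·50² = 3926.99, centroid at (50.00, 121.22).
triangular fin: A = ½·30·85 = 1275.00, centroid at (110.00, 28.33).
hole: A = −π·20² = -1256.64, centroid at (35.00, 38.00).
ΣA = 13945.35 mm², ΣAx_c = 792617.24 mm³, ΣAy_c = 964405.21 mm³.
x_c = 792617.24/13945.35 = 56.84 mm; y_c = 964405.21/13945.35 = 69.16 mm.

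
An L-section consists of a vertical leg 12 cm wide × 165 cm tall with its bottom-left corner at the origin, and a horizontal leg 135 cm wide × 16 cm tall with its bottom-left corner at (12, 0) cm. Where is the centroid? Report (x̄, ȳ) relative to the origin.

x̄ = 44.35 cm, ȳ = 43.63 cm

vertical leg: A = 12 × 165 = 1980.00, centroid at (6.00, 82.50).
horizontal leg: A = 135 × 16 = 2160.00, centroid at (79.50, 8.00).
ΣA = 4140.00 cm², ΣAx̄ = 183600.00 cm³, ΣAȳ = 180630.00 cm³.
x̄ = 183600.00/4140.00 = 44.35 cm; ȳ = 180630.00/4140.00 = 43.63 cm.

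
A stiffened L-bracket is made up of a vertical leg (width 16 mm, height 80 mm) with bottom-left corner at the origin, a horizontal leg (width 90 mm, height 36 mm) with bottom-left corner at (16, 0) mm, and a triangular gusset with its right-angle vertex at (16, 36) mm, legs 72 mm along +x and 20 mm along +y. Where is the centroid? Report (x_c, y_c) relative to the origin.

x_c = 45.17 mm, y_c = 26.76 mm

vertical leg: A = 16 × 80 = 1280.00, centroid at (8.00, 40.00).
horizontal leg: A = 90 × 36 = 3240.00, centroid at (61.00, 18.00).
gusset: A = ½·72·20 = 720.00, centroid at (40.00, 42.67).
ΣA = 5240.00 mm², ΣAx_c = 236680.00 mm³, ΣAy_c = 140240.00 mm³.
x_c = 236680.00/5240.00 = 45.17 mm; y_c = 140240.00/5240.00 = 26.76 mm.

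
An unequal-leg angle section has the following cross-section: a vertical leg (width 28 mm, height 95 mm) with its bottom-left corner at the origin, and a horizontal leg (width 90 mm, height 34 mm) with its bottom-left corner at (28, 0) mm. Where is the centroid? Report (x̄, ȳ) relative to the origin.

vertical leg: A = 28 × 95 = 2660.00, centroid at (14.00, 47.50).
horizontal leg: A = 90 × 34 = 3060.00, centroid at (73.00, 17.00).
ΣA = 5720.00 mm²
ΣAx̄ = (2660.00)(14.00) + (3060.00)(73.00) = 260620.00 mm³
ΣAȳ = (2660.00)(47.50) + (3060.00)(17.00) = 178370.00 mm³
x̄ = 260620.00 / 5720.00 = 45.56 mm
ȳ = 178370.00 / 5720.00 = 31.18 mm

x̄ = 45.56 mm, ȳ = 31.18 mm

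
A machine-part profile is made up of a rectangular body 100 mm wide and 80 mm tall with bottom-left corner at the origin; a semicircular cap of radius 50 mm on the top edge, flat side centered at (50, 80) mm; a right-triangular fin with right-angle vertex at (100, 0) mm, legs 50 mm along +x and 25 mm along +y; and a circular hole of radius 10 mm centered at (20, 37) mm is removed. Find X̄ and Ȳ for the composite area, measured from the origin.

X̄ = 54.17 mm, Ȳ = 58.10 mm

rectangular body: A = 100 × 80 = 8000.00, centroid at (50.00, 40.00).
semicircular top: A = ½π·50² = 3926.99, centroid at (50.00, 101.22).
triangular fin: A = ½·50·25 = 625.00, centroid at (116.67, 8.33).
hole: A = −π·10² = -314.16, centroid at (20.00, 37.00).
ΣA = 12237.83 mm²
ΣAX̄ = (8000.00)(50.00) + (3926.99)(50.00) + (625.00)(116.67) + (-314.16)(20.00) = 662983.02 mm³
ΣAȲ = (8000.00)(40.00) + (3926.99)(101.22) + (625.00)(8.33) + (-314.16)(37.00) = 711077.04 mm³
X̄ = 662983.02 / 12237.83 = 54.17 mm
Ȳ = 711077.04 / 12237.83 = 58.10 mm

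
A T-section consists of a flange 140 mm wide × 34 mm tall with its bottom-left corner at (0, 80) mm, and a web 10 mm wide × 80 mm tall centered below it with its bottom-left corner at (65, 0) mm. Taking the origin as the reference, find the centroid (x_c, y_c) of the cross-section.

Part | A | x̄ᵢ | ȳᵢ | A·x̄ᵢ | A·ȳᵢ
web | 800.00 | 70.00 | 40.00 | 56000.00 | 32000.00
flange | 4760.00 | 70.00 | 97.00 | 333200.00 | 461720.00
Σ | 5560.00 |  |  | 389200.00 | 493720.00
x_c = 389200.00 / 5560.00 = 70.00 mm
y_c = 493720.00 / 5560.00 = 88.80 mm

x_c = 70.00 mm, y_c = 88.80 mm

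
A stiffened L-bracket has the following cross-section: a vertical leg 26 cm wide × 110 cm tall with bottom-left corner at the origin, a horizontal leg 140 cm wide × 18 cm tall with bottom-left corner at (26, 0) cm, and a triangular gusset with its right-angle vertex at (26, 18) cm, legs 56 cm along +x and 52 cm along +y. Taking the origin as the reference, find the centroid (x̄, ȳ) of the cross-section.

vertical leg: A = 26 × 110 = 2860.00, centroid at (13.00, 55.00).
horizontal leg: A = 140 × 18 = 2520.00, centroid at (96.00, 9.00).
gusset: A = ½·56·52 = 1456.00, centroid at (44.67, 35.33).
ΣA = 6836.00 cm², ΣAx̄ = 344134.67 cm³, ΣAȳ = 231425.33 cm³.
x̄ = 344134.67/6836.00 = 50.34 cm; ȳ = 231425.33/6836.00 = 33.85 cm.

x̄ = 50.34 cm, ȳ = 33.85 cm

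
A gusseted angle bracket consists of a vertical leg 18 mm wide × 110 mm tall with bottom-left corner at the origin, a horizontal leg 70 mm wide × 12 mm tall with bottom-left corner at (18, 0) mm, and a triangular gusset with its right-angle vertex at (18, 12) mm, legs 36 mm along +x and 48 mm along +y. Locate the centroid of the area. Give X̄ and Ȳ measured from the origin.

X̄ = 23.96 mm, Ȳ = 37.50 mm

Part | A | x̄ᵢ | ȳᵢ | A·x̄ᵢ | A·ȳᵢ
vertical leg | 1980.00 | 9.00 | 55.00 | 17820.00 | 108900.00
horizontal leg | 840.00 | 53.00 | 6.00 | 44520.00 | 5040.00
gusset | 864.00 | 30.00 | 28.00 | 25920.00 | 24192.00
Σ | 3684.00 |  |  | 88260.00 | 138132.00
X̄ = 88260.00 / 3684.00 = 23.96 mm
Ȳ = 138132.00 / 3684.00 = 37.50 mm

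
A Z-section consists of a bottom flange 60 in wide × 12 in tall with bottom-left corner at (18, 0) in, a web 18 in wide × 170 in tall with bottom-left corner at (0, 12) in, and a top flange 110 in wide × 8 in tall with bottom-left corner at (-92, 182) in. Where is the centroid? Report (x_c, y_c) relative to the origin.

x_c = 6.34 in, y_c = 99.75 in

bottom flange: A = 60 × 12 = 720.00, centroid at (48.00, 6.00).
web: A = 18 × 170 = 3060.00, centroid at (9.00, 97.00).
top flange: A = 110 × 8 = 880.00, centroid at (-37.00, 186.00).
ΣA = 4660.00 in²
ΣAx_c = (720.00)(48.00) + (3060.00)(9.00) + (880.00)(-37.00) = 29540.00 in³
ΣAy_c = (720.00)(6.00) + (3060.00)(97.00) + (880.00)(186.00) = 464820.00 in³
x_c = 29540.00 / 4660.00 = 6.34 in
y_c = 464820.00 / 4660.00 = 99.75 in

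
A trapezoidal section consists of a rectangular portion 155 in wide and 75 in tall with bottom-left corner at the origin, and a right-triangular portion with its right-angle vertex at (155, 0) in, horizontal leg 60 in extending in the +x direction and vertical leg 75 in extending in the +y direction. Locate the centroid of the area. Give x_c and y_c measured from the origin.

x_c = 93.31 in, y_c = 35.47 in

Part | A | x̄ᵢ | ȳᵢ | A·x̄ᵢ | A·ȳᵢ
rectangular portion | 11625.00 | 77.50 | 37.50 | 900937.50 | 435937.50
triangular portion | 2250.00 | 175.00 | 25.00 | 393750.00 | 56250.00
Σ | 13875.00 |  |  | 1294687.50 | 492187.50
x_c = 1294687.50 / 13875.00 = 93.31 in
y_c = 492187.50 / 13875.00 = 35.47 in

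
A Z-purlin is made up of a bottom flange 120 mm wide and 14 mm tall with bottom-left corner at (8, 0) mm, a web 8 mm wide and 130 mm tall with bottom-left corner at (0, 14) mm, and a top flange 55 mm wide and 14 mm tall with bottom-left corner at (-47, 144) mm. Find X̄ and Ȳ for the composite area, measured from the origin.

Part | A | x̄ᵢ | ȳᵢ | A·x̄ᵢ | A·ȳᵢ
bottom flange | 1680.00 | 68.00 | 7.00 | 114240.00 | 11760.00
web | 1040.00 | 4.00 | 79.00 | 4160.00 | 82160.00
top flange | 770.00 | -19.50 | 151.00 | -15015.00 | 116270.00
Σ | 3490.00 |  |  | 103385.00 | 210190.00
X̄ = 103385.00 / 3490.00 = 29.62 mm
Ȳ = 210190.00 / 3490.00 = 60.23 mm

X̄ = 29.62 mm, Ȳ = 60.23 mm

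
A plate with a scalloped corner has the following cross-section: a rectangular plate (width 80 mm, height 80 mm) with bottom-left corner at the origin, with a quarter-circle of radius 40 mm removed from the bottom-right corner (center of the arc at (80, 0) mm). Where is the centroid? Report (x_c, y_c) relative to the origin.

x_c = 34.37 mm, y_c = 45.63 mm

Part | A | x̄ᵢ | ȳᵢ | A·x̄ᵢ | A·ȳᵢ
plate | 6400.00 | 40.00 | 40.00 | 256000.00 | 256000.00
removed quarter-circle | -1256.64 | 63.02 | 16.98 | -79197.63 | -21333.33
Σ | 5143.36 |  |  | 176802.37 | 234666.67
x_c = 176802.37 / 5143.36 = 34.37 mm
y_c = 234666.67 / 5143.36 = 45.63 mm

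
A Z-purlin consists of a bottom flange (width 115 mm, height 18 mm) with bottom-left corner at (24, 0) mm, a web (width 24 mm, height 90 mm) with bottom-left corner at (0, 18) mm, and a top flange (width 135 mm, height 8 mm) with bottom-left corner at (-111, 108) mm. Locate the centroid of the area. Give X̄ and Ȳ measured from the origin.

X̄ = 27.81 mm, Ȳ = 51.92 mm

bottom flange: A = 115 × 18 = 2070.00, centroid at (81.50, 9.00).
web: A = 24 × 90 = 2160.00, centroid at (12.00, 63.00).
top flange: A = 135 × 8 = 1080.00, centroid at (-43.50, 112.00).
ΣA = 5310.00 mm², ΣAX̄ = 147645.00 mm³, ΣAȲ = 275670.00 mm³.
X̄ = 147645.00/5310.00 = 27.81 mm; Ȳ = 275670.00/5310.00 = 51.92 mm.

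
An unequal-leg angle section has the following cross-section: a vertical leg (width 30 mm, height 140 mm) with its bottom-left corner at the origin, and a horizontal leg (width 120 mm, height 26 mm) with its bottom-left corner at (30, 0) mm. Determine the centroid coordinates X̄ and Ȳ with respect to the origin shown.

X̄ = 46.97 mm, Ȳ = 45.70 mm

vertical leg: A = 30 × 140 = 4200.00, centroid at (15.00, 70.00).
horizontal leg: A = 120 × 26 = 3120.00, centroid at (90.00, 13.00).
ΣA = 7320.00 mm², ΣAX̄ = 343800.00 mm³, ΣAȲ = 334560.00 mm³.
X̄ = 343800.00/7320.00 = 46.97 mm; Ȳ = 334560.00/7320.00 = 45.70 mm.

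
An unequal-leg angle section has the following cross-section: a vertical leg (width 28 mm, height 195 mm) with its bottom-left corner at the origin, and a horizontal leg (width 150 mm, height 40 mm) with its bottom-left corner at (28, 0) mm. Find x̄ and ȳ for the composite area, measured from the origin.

x̄ = 60.60 mm, ȳ = 56.92 mm

vertical leg: A = 28 × 195 = 5460.00, centroid at (14.00, 97.50).
horizontal leg: A = 150 × 40 = 6000.00, centroid at (103.00, 20.00).
ΣA = 11460.00 mm², ΣAx̄ = 694440.00 mm³, ΣAȳ = 652350.00 mm³.
x̄ = 694440.00/11460.00 = 60.60 mm; ȳ = 652350.00/11460.00 = 56.92 mm.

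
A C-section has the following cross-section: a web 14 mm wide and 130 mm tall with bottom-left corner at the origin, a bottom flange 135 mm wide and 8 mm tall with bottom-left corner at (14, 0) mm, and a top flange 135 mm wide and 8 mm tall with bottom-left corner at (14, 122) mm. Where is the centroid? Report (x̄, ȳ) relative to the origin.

web: A = 14 × 130 = 1820.00, centroid at (7.00, 65.00).
bottom flange: A = 135 × 8 = 1080.00, centroid at (81.50, 4.00).
top flange: A = 135 × 8 = 1080.00, centroid at (81.50, 126.00).
ΣA = 3980.00 mm², ΣAx̄ = 188780.00 mm³, ΣAȳ = 258700.00 mm³.
x̄ = 188780.00/3980.00 = 47.43 mm; ȳ = 258700.00/3980.00 = 65.00 mm.

x̄ = 47.43 mm, ȳ = 65.00 mm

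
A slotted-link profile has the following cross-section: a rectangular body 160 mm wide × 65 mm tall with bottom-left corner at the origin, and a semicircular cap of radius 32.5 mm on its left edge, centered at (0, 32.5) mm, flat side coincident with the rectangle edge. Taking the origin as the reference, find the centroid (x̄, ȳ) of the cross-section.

rectangular body: A = 160 × 65 = 10400.00, centroid at (80.00, 32.50).
semicircular end: A = ½π·32.5² = 1659.15, centroid at (-13.79, 32.50).
ΣA = 12059.15 mm²
ΣAx̄ = (10400.00)(80.00) + (1659.15)(-13.79) = 809114.58 mm³
ΣAȳ = (10400.00)(32.50) + (1659.15)(32.50) = 391922.49 mm³
x̄ = 809114.58 / 12059.15 = 67.10 mm
ȳ = 391922.49 / 12059.15 = 32.50 mm

x̄ = 67.10 mm, ȳ = 32.50 mm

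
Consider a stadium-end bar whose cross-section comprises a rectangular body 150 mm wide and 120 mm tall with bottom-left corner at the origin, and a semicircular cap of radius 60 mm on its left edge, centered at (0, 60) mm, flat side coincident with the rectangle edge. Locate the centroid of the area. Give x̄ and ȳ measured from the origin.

x̄ = 50.98 mm, ȳ = 60.00 mm

Part | A | x̄ᵢ | ȳᵢ | A·x̄ᵢ | A·ȳᵢ
rectangular body | 18000.00 | 75.00 | 60.00 | 1350000.00 | 1080000.00
semicircular end | 5654.87 | -25.46 | 60.00 | -144000.00 | 339292.01
Σ | 23654.87 |  |  | 1206000.00 | 1419292.01
x̄ = 1206000.00 / 23654.87 = 50.98 mm
ȳ = 1419292.01 / 23654.87 = 60.00 mm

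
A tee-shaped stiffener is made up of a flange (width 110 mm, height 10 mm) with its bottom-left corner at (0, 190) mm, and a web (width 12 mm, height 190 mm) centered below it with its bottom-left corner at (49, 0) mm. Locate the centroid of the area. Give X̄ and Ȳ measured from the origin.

web: A = 12 × 190 = 2280.00, centroid at (55.00, 95.00).
flange: A = 110 × 10 = 1100.00, centroid at (55.00, 195.00).
ΣA = 3380.00 mm²
ΣAX̄ = (2280.00)(55.00) + (1100.00)(55.00) = 185900.00 mm³
ΣAȲ = (2280.00)(95.00) + (1100.00)(195.00) = 431100.00 mm³
X̄ = 185900.00 / 3380.00 = 55.00 mm
Ȳ = 431100.00 / 3380.00 = 127.54 mm

X̄ = 55.00 mm, Ȳ = 127.54 mm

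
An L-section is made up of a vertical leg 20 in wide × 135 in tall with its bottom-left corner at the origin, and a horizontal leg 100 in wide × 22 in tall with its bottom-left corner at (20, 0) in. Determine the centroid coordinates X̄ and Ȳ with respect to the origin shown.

X̄ = 36.94 in, Ȳ = 42.13 in

vertical leg: A = 20 × 135 = 2700.00, centroid at (10.00, 67.50).
horizontal leg: A = 100 × 22 = 2200.00, centroid at (70.00, 11.00).
ΣA = 4900.00 in²
ΣAX̄ = (2700.00)(10.00) + (2200.00)(70.00) = 181000.00 in³
ΣAȲ = (2700.00)(67.50) + (2200.00)(11.00) = 206450.00 in³
X̄ = 181000.00 / 4900.00 = 36.94 in
Ȳ = 206450.00 / 4900.00 = 42.13 in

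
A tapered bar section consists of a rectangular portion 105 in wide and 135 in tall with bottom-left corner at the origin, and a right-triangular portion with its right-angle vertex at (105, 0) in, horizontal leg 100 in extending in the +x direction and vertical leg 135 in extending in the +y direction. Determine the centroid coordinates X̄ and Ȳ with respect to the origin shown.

rectangular portion: A = 105 × 135 = 14175.00, centroid at (52.50, 67.50).
triangular portion: A = ½·100·135 = 6750.00, centroid at (138.33, 45.00).
ΣA = 20925.00 in², ΣAX̄ = 1677937.50 in³, ΣAȲ = 1260562.50 in³.
X̄ = 1677937.50/20925.00 = 80.19 in; Ȳ = 1260562.50/20925.00 = 60.24 in.

X̄ = 80.19 in, Ȳ = 60.24 in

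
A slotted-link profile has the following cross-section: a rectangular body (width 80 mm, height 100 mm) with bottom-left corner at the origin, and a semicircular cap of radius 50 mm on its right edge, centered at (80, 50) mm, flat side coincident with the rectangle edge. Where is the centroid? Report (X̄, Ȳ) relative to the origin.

rectangular body: A = 80 × 100 = 8000.00, centroid at (40.00, 50.00).
semicircular end: A = ½π·50² = 3926.99, centroid at (101.22, 50.00).
ΣA = 11926.99 mm²
ΣAX̄ = (8000.00)(40.00) + (3926.99)(101.22) = 717492.60 mm³
ΣAȲ = (8000.00)(50.00) + (3926.99)(50.00) = 596349.54 mm³
X̄ = 717492.60 / 11926.99 = 60.16 mm
Ȳ = 596349.54 / 11926.99 = 50.00 mm

X̄ = 60.16 mm, Ȳ = 50.00 mm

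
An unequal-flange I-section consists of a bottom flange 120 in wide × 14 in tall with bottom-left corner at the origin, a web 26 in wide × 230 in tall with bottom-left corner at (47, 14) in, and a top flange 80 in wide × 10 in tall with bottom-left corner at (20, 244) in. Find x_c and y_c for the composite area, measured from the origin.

x_c = 60.00 in, y_c = 116.12 in

Part | A | x̄ᵢ | ȳᵢ | A·x̄ᵢ | A·ȳᵢ
bottom flange | 1680.00 | 60.00 | 7.00 | 100800.00 | 11760.00
web | 5980.00 | 60.00 | 129.00 | 358800.00 | 771420.00
top flange | 800.00 | 60.00 | 249.00 | 48000.00 | 199200.00
Σ | 8460.00 |  |  | 507600.00 | 982380.00
x_c = 507600.00 / 8460.00 = 60.00 in
y_c = 982380.00 / 8460.00 = 116.12 in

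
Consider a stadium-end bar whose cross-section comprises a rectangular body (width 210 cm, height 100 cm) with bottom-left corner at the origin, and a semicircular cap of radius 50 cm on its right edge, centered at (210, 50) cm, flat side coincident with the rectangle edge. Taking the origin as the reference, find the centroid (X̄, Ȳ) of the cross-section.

X̄ = 124.88 cm, Ȳ = 50.00 cm

rectangular body: A = 210 × 100 = 21000.00, centroid at (105.00, 50.00).
semicircular end: A = ½π·50² = 3926.99, centroid at (231.22, 50.00).
ΣA = 24926.99 cm²
ΣAX̄ = (21000.00)(105.00) + (3926.99)(231.22) = 3113001.40 cm³
ΣAȲ = (21000.00)(50.00) + (3926.99)(50.00) = 1246349.54 cm³
X̄ = 3113001.40 / 24926.99 = 124.88 cm
Ȳ = 1246349.54 / 24926.99 = 50.00 cm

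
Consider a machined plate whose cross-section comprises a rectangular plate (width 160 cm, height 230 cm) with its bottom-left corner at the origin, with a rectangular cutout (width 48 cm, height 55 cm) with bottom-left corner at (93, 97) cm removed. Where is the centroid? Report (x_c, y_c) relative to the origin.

x_c = 77.14 cm, y_c = 114.27 cm

Part | A | x̄ᵢ | ȳᵢ | A·x̄ᵢ | A·ȳᵢ
plate | 36800.00 | 80.00 | 115.00 | 2944000.00 | 4232000.00
hole | -2640.00 | 117.00 | 124.50 | -308880.00 | -328680.00
Σ | 34160.00 |  |  | 2635120.00 | 3903320.00
x_c = 2635120.00 / 34160.00 = 77.14 cm
y_c = 3903320.00 / 34160.00 = 114.27 cm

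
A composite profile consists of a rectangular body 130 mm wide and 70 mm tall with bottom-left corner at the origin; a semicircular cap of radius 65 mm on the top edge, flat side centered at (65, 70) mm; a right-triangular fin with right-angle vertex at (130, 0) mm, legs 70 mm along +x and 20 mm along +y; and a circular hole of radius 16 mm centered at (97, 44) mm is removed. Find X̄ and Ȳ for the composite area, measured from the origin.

rectangular body: A = 130 × 70 = 9100.00, centroid at (65.00, 35.00).
semicircular top: A = ½π·65² = 6636.61, centroid at (65.00, 97.59).
triangular fin: A = ½·70·20 = 700.00, centroid at (153.33, 6.67).
hole: A = −π·16² = -804.25, centroid at (97.00, 44.00).
ΣA = 15632.37 mm², ΣAX̄ = 1052201.25 mm³, ΣAȲ = 935426.11 mm³.
X̄ = 1052201.25/15632.37 = 67.31 mm; Ȳ = 935426.11/15632.37 = 59.84 mm.

X̄ = 67.31 mm, Ȳ = 59.84 mm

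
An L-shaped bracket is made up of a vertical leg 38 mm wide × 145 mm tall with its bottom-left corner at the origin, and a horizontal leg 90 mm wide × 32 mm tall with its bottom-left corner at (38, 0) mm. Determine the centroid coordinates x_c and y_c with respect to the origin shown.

vertical leg: A = 38 × 145 = 5510.00, centroid at (19.00, 72.50).
horizontal leg: A = 90 × 32 = 2880.00, centroid at (83.00, 16.00).
ΣA = 8390.00 mm², ΣAx_c = 343730.00 mm³, ΣAy_c = 445555.00 mm³.
x_c = 343730.00/8390.00 = 40.97 mm; y_c = 445555.00/8390.00 = 53.11 mm.

x_c = 40.97 mm, y_c = 53.11 mm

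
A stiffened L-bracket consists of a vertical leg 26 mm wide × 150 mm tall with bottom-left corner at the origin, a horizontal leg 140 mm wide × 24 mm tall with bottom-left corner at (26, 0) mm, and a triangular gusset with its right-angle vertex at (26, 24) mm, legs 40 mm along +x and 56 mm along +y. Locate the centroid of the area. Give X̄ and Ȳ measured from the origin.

vertical leg: A = 26 × 150 = 3900.00, centroid at (13.00, 75.00).
horizontal leg: A = 140 × 24 = 3360.00, centroid at (96.00, 12.00).
gusset: A = ½·40·56 = 1120.00, centroid at (39.33, 42.67).
ΣA = 8380.00 mm²
ΣAX̄ = (3900.00)(13.00) + (3360.00)(96.00) + (1120.00)(39.33) = 417313.33 mm³
ΣAȲ = (3900.00)(75.00) + (3360.00)(12.00) + (1120.00)(42.67) = 380606.67 mm³
X̄ = 417313.33 / 8380.00 = 49.80 mm
Ȳ = 380606.67 / 8380.00 = 45.42 mm

X̄ = 49.80 mm, Ȳ = 45.42 mm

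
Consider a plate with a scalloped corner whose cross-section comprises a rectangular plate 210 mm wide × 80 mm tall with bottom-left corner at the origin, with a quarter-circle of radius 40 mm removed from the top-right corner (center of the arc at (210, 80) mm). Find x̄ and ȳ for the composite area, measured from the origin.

x̄ = 97.88 mm, ȳ = 38.14 mm

Part | A | x̄ᵢ | ȳᵢ | A·x̄ᵢ | A·ȳᵢ
plate | 16800.00 | 105.00 | 40.00 | 1764000.00 | 672000.00
removed quarter-circle | -1256.64 | 193.02 | 63.02 | -242560.45 | -79197.63
Σ | 15543.36 |  |  | 1521439.55 | 592802.37
x̄ = 1521439.55 / 15543.36 = 97.88 mm
ȳ = 592802.37 / 15543.36 = 38.14 mm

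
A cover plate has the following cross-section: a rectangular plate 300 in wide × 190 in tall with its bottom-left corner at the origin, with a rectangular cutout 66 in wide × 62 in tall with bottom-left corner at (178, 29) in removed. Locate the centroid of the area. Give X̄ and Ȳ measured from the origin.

X̄ = 145.28 in, Ȳ = 97.71 in

plate: A = 300 × 190 = 57000.00, centroid at (150.00, 95.00).
hole: A = −(66 × 62) = -4092.00, centroid at (211.00, 60.00).
ΣA = 52908.00 in²
ΣAX̄ = (57000.00)(150.00) + (-4092.00)(211.00) = 7686588.00 in³
ΣAȲ = (57000.00)(95.00) + (-4092.00)(60.00) = 5169480.00 in³
X̄ = 7686588.00 / 52908.00 = 145.28 in
Ȳ = 5169480.00 / 52908.00 = 97.71 in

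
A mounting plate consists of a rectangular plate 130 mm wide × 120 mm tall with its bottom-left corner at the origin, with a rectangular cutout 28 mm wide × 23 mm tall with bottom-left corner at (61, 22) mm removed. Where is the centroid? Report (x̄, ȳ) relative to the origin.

x̄ = 64.57 mm, ȳ = 61.14 mm

plate: A = 130 × 120 = 15600.00, centroid at (65.00, 60.00).
hole: A = −(28 × 23) = -644.00, centroid at (75.00, 33.50).
ΣA = 14956.00 mm²
ΣAx̄ = (15600.00)(65.00) + (-644.00)(75.00) = 965700.00 mm³
ΣAȳ = (15600.00)(60.00) + (-644.00)(33.50) = 914426.00 mm³
x̄ = 965700.00 / 14956.00 = 64.57 mm
ȳ = 914426.00 / 14956.00 = 61.14 mm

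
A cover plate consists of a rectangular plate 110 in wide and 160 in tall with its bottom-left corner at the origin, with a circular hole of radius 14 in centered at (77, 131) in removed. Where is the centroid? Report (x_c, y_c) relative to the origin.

x_c = 54.20 in, y_c = 78.15 in

Part | A | x̄ᵢ | ȳᵢ | A·x̄ᵢ | A·ȳᵢ
plate | 17600.00 | 55.00 | 80.00 | 968000.00 | 1408000.00
hole | -615.75 | 77.00 | 131.00 | -47412.92 | -80663.53
Σ | 16984.25 |  |  | 920587.08 | 1327336.47
x_c = 920587.08 / 16984.25 = 54.20 in
y_c = 1327336.47 / 16984.25 = 78.15 in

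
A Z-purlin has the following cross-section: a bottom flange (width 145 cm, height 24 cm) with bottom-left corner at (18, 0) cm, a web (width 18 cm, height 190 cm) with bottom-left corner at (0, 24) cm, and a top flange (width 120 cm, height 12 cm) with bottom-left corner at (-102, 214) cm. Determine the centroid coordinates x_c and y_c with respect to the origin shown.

bottom flange: A = 145 × 24 = 3480.00, centroid at (90.50, 12.00).
web: A = 18 × 190 = 3420.00, centroid at (9.00, 119.00).
top flange: A = 120 × 12 = 1440.00, centroid at (-42.00, 220.00).
ΣA = 8340.00 cm², ΣAx_c = 285240.00 cm³, ΣAy_c = 765540.00 cm³.
x_c = 285240.00/8340.00 = 34.20 cm; y_c = 765540.00/8340.00 = 91.79 cm.

x_c = 34.20 cm, y_c = 91.79 cm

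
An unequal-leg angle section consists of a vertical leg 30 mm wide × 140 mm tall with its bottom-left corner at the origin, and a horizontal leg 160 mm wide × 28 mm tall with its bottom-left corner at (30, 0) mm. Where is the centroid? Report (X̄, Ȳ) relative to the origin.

Part | A | x̄ᵢ | ȳᵢ | A·x̄ᵢ | A·ȳᵢ
vertical leg | 4200.00 | 15.00 | 70.00 | 63000.00 | 294000.00
horizontal leg | 4480.00 | 110.00 | 14.00 | 492800.00 | 62720.00
Σ | 8680.00 |  |  | 555800.00 | 356720.00
X̄ = 555800.00 / 8680.00 = 64.03 mm
Ȳ = 356720.00 / 8680.00 = 41.10 mm

X̄ = 64.03 mm, Ȳ = 41.10 mm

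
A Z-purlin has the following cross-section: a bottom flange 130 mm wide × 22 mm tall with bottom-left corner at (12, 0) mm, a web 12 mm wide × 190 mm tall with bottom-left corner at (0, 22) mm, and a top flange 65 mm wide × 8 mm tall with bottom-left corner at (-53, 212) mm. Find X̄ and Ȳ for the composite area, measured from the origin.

bottom flange: A = 130 × 22 = 2860.00, centroid at (77.00, 11.00).
web: A = 12 × 190 = 2280.00, centroid at (6.00, 117.00).
top flange: A = 65 × 8 = 520.00, centroid at (-20.50, 216.00).
ΣA = 5660.00 mm²
ΣAX̄ = (2860.00)(77.00) + (2280.00)(6.00) + (520.00)(-20.50) = 223240.00 mm³
ΣAȲ = (2860.00)(11.00) + (2280.00)(117.00) + (520.00)(216.00) = 410540.00 mm³
X̄ = 223240.00 / 5660.00 = 39.44 mm
Ȳ = 410540.00 / 5660.00 = 72.53 mm

X̄ = 39.44 mm, Ȳ = 72.53 mm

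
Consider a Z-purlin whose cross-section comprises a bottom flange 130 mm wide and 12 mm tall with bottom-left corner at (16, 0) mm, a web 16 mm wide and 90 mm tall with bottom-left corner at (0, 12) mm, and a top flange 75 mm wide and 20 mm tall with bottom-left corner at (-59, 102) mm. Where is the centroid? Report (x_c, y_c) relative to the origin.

x_c = 23.47 mm, y_c = 57.65 mm

bottom flange: A = 130 × 12 = 1560.00, centroid at (81.00, 6.00).
web: A = 16 × 90 = 1440.00, centroid at (8.00, 57.00).
top flange: A = 75 × 20 = 1500.00, centroid at (-21.50, 112.00).
ΣA = 4500.00 mm², ΣAx_c = 105630.00 mm³, ΣAy_c = 259440.00 mm³.
x_c = 105630.00/4500.00 = 23.47 mm; y_c = 259440.00/4500.00 = 57.65 mm.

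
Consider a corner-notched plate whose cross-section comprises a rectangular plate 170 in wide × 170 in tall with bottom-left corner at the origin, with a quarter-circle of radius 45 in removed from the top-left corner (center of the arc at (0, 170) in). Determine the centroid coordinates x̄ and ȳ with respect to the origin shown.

x̄ = 88.84 in, ȳ = 81.16 in

plate: A = 170 × 170 = 28900.00, centroid at (85.00, 85.00).
removed quarter-circle: A = −¼π·45² = -1590.43, centroid at (19.10, 150.90).
ΣA = 27309.57 in², ΣAx̄ = 2426125.00 in³, ΣAȳ = 2216501.68 in³.
x̄ = 2426125.00/27309.57 = 88.84 in; ȳ = 2216501.68/27309.57 = 81.16 in.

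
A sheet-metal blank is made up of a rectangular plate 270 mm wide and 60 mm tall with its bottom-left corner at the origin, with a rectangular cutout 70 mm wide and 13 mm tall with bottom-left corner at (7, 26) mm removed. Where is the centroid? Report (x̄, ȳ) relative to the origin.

plate: A = 270 × 60 = 16200.00, centroid at (135.00, 30.00).
hole: A = −(70 × 13) = -910.00, centroid at (42.00, 32.50).
ΣA = 15290.00 mm²
ΣAx̄ = (16200.00)(135.00) + (-910.00)(42.00) = 2148780.00 mm³
ΣAȳ = (16200.00)(30.00) + (-910.00)(32.50) = 456425.00 mm³
x̄ = 2148780.00 / 15290.00 = 140.53 mm
ȳ = 456425.00 / 15290.00 = 29.85 mm

x̄ = 140.53 mm, ȳ = 29.85 mm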